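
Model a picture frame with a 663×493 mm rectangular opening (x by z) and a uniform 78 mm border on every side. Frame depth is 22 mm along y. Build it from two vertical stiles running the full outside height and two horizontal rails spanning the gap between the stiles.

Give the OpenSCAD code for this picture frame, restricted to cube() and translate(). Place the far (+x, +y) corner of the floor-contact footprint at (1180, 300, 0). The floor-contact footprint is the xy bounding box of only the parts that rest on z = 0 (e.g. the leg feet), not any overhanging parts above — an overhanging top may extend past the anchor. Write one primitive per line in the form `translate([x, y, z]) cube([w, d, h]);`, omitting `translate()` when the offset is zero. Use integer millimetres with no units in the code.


translate([361, 278, 0]) cube([78, 22, 649]);
translate([1102, 278, 0]) cube([78, 22, 649]);
translate([439, 278, 0]) cube([663, 22, 78]);
translate([439, 278, 571]) cube([663, 22, 78]);


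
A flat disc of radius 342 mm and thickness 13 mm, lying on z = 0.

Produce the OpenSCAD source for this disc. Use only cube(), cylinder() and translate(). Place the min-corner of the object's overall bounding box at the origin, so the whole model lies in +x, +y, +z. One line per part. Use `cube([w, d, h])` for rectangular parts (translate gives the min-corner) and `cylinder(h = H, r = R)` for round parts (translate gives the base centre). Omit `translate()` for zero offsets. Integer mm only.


translate([342, 342, 0]) cylinder(h = 13, r = 342);


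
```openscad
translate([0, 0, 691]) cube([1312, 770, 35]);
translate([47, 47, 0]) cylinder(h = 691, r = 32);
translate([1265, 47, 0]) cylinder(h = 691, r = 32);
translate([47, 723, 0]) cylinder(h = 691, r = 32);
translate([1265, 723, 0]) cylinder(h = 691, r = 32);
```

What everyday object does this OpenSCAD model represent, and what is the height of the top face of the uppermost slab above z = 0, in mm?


A table. The table height is 726 mm.

A 1312×770×35 slab sits at z = 691 on four Ø64 mm round legs — a table. The top surface is at 691 + 35 = 726 mm.


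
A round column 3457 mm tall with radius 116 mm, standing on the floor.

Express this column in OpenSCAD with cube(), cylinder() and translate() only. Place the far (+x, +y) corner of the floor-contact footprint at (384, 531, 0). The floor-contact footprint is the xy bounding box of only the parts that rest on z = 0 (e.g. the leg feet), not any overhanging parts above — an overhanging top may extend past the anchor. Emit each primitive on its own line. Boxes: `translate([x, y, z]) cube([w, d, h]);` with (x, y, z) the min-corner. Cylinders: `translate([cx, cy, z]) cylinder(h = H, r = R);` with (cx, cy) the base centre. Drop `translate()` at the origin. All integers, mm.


translate([268, 415, 0]) cylinder(h = 3457, r = 116);


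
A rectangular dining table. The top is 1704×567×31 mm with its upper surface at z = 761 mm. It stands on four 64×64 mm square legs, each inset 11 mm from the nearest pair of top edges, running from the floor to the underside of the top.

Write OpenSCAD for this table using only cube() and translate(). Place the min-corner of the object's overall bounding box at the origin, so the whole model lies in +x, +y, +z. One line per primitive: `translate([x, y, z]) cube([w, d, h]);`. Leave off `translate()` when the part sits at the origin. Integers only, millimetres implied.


// leg_h = 761 - 31 = 730
translate([0, 0, 730]) cube([1704, 567, 31]);
translate([11, 11, 0]) cube([64, 64, 730]);
translate([1629, 11, 0]) cube([64, 64, 730]);
translate([11, 492, 0]) cube([64, 64, 730]);
translate([1629, 492, 0]) cube([64, 64, 730]);


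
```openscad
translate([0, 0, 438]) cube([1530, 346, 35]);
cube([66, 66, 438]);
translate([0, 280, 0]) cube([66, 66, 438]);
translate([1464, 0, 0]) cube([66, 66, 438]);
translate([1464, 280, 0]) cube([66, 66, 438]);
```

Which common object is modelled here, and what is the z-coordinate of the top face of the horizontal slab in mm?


A bench. The seat-top height is 473 mm.

A long slab on four corner posts — a bench. The slab sits at z = 438 with thickness 35, so the top is 438 + 35 = 473 mm.


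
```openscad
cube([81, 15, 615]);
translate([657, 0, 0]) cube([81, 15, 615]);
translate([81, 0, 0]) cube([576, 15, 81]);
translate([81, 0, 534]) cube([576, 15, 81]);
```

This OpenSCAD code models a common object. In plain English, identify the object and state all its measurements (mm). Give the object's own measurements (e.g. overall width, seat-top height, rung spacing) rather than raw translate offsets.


A rectangular picture frame lying in the x–z plane (depth along y). The opening is 576 mm wide (x) by 453 mm tall (z), surrounded by a border 81 mm wide on all four sides. The frame is 15 mm deep and is made of two full-height vertical stiles with two horizontal rails fitted between them.


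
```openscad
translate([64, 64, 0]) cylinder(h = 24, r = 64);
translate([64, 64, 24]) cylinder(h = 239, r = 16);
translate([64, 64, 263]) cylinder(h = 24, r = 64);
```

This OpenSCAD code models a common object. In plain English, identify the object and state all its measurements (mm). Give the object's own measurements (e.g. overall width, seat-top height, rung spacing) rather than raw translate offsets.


A spool: two coaxial disc flanges of radius 64 mm and thickness 24 mm, joined by a core cylinder of radius 16 mm and height 239 mm. The lower flange rests on z = 0 and the three cylinders share a vertical axis.


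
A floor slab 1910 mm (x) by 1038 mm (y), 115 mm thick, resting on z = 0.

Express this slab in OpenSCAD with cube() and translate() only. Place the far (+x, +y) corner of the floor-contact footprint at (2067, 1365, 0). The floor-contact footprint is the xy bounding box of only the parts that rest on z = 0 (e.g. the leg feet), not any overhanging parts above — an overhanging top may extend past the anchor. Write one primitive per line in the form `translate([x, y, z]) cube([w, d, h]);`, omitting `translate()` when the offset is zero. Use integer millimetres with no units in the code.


translate([157, 327, 0]) cube([1910, 1038, 115]);


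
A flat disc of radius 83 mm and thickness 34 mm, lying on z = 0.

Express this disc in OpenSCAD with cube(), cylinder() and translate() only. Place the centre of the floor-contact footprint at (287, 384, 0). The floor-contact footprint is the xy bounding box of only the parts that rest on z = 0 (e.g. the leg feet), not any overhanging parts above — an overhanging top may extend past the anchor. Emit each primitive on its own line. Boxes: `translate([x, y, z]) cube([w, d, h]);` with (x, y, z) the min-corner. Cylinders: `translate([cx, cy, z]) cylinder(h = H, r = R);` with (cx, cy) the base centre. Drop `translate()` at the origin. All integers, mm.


translate([287, 384, 0]) cylinder(h = 34, r = 83);


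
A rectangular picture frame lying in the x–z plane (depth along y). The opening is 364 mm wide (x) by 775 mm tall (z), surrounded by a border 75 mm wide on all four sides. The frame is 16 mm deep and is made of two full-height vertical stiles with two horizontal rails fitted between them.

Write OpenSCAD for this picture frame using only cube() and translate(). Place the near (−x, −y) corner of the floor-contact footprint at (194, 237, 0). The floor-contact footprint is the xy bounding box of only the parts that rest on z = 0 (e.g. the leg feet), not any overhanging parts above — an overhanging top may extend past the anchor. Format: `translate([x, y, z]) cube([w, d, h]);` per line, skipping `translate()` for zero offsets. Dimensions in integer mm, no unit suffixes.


translate([194, 237, 0]) cube([75, 16, 925]);
translate([633, 237, 0]) cube([75, 16, 925]);
translate([269, 237, 0]) cube([364, 16, 75]);
translate([269, 237, 850]) cube([364, 16, 75]);


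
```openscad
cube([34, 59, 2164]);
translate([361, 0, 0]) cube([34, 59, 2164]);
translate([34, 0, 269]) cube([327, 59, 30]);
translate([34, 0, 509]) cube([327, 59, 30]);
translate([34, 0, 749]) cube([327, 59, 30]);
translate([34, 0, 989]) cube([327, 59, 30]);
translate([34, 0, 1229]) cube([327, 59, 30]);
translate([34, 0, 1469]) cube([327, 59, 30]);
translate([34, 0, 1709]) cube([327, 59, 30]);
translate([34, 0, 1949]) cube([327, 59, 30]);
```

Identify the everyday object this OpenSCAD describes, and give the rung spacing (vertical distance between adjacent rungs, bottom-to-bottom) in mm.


A ladder. The rung spacing is 240 mm.

Two tall 34×59 posts with 8 short bars between them — a ladder. Adjacent rungs sit at z = 269 and z = 509, so the spacing is 509 − 269 = 240 mm.


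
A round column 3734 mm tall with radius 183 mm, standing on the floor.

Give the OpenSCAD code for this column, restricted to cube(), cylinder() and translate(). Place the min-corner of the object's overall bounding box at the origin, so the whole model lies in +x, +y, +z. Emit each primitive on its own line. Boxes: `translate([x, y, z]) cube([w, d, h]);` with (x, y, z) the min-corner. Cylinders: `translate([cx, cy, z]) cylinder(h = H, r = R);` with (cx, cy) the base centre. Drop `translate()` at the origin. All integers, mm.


translate([183, 183, 0]) cylinder(h = 3734, r = 183);


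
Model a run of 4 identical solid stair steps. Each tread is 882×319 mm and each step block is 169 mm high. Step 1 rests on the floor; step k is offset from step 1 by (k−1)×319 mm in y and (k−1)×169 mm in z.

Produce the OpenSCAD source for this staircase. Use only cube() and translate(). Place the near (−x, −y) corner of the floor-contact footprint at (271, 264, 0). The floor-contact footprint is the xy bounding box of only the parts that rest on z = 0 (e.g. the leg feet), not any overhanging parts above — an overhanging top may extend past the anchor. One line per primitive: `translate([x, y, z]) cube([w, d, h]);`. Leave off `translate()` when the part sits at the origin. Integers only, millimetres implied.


translate([271, 264, 0]) cube([882, 319, 169]);
translate([271, 583, 169]) cube([882, 319, 169]);
translate([271, 902, 338]) cube([882, 319, 169]);
translate([271, 1221, 507]) cube([882, 319, 169]);


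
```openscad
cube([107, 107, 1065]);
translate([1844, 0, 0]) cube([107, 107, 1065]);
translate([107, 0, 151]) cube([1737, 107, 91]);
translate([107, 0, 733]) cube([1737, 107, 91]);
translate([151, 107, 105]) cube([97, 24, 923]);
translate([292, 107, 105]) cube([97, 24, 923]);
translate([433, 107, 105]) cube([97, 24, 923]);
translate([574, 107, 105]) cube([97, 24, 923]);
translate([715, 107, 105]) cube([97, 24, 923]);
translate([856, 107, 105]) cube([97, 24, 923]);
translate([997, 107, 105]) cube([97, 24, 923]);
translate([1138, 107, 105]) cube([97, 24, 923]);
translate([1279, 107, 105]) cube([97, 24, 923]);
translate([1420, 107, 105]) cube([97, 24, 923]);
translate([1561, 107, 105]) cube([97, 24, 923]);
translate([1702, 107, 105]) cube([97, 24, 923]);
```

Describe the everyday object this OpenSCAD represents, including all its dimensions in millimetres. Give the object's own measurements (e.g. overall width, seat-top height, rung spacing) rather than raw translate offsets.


A fence section. Two 107×107 mm posts, 1065 mm tall, stand on the floor with a clear span of 1737 mm between their inner faces. Two horizontal rails of 107×91 mm section span the gap between the posts with their undersides at z = 151 mm and z = 733 mm, flush with the posts' −y face. 12 pickets, each 97 mm wide, 24 mm thick and 923 mm tall, are fixed to the +y face of the rails with their bottoms at z = 105 mm, spaced across the span with a 44 mm gap after the −x post and between neighbouring pickets, with 45 mm left before the +x post.


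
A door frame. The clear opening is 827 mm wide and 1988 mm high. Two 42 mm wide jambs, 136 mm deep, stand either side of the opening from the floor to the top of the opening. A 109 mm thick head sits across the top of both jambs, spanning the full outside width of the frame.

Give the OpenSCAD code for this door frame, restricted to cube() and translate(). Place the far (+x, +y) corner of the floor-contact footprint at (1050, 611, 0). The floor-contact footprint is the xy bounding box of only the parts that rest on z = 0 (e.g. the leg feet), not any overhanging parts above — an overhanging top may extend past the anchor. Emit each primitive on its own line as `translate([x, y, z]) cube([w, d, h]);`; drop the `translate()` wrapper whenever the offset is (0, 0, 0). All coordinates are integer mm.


translate([139, 475, 0]) cube([42, 136, 1988]);
translate([1008, 475, 0]) cube([42, 136, 1988]);
translate([139, 475, 1988]) cube([911, 136, 109]);


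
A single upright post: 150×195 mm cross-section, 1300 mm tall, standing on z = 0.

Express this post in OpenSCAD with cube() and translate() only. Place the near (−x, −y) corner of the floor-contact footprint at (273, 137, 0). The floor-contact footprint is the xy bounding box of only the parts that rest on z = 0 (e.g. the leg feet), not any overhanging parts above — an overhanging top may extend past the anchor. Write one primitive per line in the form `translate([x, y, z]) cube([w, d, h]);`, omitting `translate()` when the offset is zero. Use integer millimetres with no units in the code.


translate([273, 137, 0]) cube([150, 195, 1300]);


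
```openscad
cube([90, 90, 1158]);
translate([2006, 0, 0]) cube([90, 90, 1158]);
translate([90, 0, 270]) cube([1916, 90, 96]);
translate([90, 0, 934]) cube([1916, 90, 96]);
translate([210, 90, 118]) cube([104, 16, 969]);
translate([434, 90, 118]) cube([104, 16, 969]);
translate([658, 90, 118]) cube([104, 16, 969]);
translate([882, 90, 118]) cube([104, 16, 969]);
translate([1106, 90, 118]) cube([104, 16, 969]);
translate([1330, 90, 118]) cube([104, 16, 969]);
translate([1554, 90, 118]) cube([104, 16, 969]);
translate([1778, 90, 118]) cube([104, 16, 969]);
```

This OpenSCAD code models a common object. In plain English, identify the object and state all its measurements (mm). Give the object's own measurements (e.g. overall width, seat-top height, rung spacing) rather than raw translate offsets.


A fence section. Two 90×90 mm posts, 1158 mm tall, stand on the floor with a clear span of 1916 mm between their inner faces. Two horizontal rails of 90×96 mm section span the gap between the posts with their undersides at z = 270 mm and z = 934 mm, flush with the posts' −y face. 8 pickets, each 104 mm wide, 16 mm thick and 969 mm tall, are fixed to the +y face of the rails with their bottoms at z = 118 mm, spaced across the span with a 120 mm gap after the −x post and between neighbouring pickets, with 124 mm left before the +x post.


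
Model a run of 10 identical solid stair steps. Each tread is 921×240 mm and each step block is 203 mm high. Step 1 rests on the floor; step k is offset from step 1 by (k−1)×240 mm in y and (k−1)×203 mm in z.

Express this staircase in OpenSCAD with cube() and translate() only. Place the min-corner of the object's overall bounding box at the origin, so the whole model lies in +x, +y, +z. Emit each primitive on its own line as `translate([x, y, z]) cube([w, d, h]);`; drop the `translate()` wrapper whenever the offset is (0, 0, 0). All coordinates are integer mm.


cube([921, 240, 203]);
translate([0, 240, 203]) cube([921, 240, 203]);
translate([0, 480, 406]) cube([921, 240, 203]);
translate([0, 720, 609]) cube([921, 240, 203]);
translate([0, 960, 812]) cube([921, 240, 203]);
translate([0, 1200, 1015]) cube([921, 240, 203]);
translate([0, 1440, 1218]) cube([921, 240, 203]);
translate([0, 1680, 1421]) cube([921, 240, 203]);
translate([0, 1920, 1624]) cube([921, 240, 203]);
translate([0, 2160, 1827]) cube([921, 240, 203]);


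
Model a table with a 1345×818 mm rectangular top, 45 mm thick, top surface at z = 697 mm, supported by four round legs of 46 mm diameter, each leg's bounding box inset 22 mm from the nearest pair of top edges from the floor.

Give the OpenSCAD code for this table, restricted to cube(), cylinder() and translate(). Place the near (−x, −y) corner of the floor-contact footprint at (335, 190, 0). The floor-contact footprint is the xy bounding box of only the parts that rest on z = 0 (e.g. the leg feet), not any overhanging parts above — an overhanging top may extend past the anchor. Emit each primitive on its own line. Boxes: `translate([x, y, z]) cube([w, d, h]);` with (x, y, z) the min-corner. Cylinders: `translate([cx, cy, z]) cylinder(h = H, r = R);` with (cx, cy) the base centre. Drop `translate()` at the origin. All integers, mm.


translate([313, 168, 652]) cube([1345, 818, 45]);
translate([358, 213, 0]) cylinder(h = 652, r = 23);
translate([1613, 213, 0]) cylinder(h = 652, r = 23);
translate([358, 941, 0]) cylinder(h = 652, r = 23);
translate([1613, 941, 0]) cylinder(h = 652, r = 23);


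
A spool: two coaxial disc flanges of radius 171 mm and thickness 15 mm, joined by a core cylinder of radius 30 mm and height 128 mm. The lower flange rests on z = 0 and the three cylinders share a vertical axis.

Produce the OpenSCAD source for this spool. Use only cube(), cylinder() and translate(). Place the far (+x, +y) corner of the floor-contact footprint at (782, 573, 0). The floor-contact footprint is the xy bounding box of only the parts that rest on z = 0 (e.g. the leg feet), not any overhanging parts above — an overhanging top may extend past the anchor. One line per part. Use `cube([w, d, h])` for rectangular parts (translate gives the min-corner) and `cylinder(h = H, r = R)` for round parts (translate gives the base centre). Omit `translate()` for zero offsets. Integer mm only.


translate([611, 402, 0]) cylinder(h = 15, r = 171);
translate([611, 402, 15]) cylinder(h = 128, r = 30);
translate([611, 402, 143]) cylinder(h = 15, r = 171);


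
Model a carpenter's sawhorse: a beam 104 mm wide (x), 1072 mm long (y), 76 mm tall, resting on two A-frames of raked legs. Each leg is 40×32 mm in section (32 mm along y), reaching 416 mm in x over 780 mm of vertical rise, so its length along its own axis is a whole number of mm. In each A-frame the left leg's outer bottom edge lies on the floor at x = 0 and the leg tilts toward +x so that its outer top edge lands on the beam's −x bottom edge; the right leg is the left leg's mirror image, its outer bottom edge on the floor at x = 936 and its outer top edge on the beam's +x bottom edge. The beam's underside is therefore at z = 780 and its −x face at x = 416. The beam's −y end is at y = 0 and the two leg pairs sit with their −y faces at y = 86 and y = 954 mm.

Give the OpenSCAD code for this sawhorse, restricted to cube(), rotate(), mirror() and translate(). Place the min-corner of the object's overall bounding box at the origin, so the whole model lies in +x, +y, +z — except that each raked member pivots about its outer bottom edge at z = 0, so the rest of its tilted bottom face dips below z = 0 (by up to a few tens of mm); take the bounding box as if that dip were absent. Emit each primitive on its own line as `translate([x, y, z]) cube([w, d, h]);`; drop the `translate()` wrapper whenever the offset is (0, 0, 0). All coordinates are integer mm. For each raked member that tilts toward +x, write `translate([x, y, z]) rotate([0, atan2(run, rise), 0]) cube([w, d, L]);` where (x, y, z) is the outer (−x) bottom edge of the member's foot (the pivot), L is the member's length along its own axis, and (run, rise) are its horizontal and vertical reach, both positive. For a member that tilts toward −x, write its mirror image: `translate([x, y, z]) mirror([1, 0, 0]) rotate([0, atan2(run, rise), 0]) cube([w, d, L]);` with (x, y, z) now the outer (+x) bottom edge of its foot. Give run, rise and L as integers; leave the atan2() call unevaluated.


translate([416, 0, 780]) cube([104, 1072, 76]);
translate([0, 86, 0]) rotate([0, atan2(416, 780), 0]) cube([40, 32, 884]);
translate([936, 86, 0]) mirror([1, 0, 0]) rotate([0, atan2(416, 780), 0]) cube([40, 32, 884]);
translate([0, 954, 0]) rotate([0, atan2(416, 780), 0]) cube([40, 32, 884]);
translate([936, 954, 0]) mirror([1, 0, 0]) rotate([0, atan2(416, 780), 0]) cube([40, 32, 884]);


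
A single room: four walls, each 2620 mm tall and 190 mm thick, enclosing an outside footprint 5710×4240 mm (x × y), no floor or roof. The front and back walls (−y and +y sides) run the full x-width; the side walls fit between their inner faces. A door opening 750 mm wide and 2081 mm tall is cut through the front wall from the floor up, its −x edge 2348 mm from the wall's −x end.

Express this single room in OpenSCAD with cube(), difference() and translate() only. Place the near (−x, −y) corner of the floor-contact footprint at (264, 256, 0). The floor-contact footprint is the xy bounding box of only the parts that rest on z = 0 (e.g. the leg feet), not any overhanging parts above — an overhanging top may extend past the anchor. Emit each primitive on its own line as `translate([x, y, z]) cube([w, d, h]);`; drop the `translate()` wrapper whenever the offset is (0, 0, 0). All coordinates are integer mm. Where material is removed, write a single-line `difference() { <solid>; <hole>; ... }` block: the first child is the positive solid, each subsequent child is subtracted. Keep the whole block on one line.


difference() { translate([264, 256, 0]) cube([5710, 190, 2620]); translate([2612, 256, 0]) cube([750, 190, 2081]); }
translate([264, 4306, 0]) cube([5710, 190, 2620]);
translate([264, 446, 0]) cube([190, 3860, 2620]);
translate([5784, 446, 0]) cube([190, 3860, 2620]);


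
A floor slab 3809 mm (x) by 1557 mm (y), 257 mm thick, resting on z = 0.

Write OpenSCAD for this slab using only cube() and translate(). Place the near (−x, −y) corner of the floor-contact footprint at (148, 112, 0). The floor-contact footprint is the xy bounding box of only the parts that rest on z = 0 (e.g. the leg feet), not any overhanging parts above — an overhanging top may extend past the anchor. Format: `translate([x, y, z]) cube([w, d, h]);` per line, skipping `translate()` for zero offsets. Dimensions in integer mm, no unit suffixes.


translate([148, 112, 0]) cube([3809, 1557, 257]);


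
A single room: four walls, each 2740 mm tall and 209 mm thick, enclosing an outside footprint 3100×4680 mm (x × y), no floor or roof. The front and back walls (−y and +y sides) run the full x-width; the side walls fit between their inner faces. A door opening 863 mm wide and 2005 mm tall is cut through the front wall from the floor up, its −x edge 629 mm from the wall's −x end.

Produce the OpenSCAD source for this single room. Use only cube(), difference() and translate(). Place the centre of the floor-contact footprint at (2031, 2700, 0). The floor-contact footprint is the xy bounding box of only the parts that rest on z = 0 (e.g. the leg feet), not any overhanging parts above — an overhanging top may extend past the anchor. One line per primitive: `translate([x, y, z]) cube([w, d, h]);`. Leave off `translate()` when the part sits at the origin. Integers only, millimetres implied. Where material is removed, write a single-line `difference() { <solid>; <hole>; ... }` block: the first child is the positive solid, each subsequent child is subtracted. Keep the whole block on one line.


difference() { translate([481, 360, 0]) cube([3100, 209, 2740]); translate([1110, 360, 0]) cube([863, 209, 2005]); }
translate([481, 4831, 0]) cube([3100, 209, 2740]);
translate([481, 569, 0]) cube([209, 4262, 2740]);
translate([3372, 569, 0]) cube([209, 4262, 2740]);


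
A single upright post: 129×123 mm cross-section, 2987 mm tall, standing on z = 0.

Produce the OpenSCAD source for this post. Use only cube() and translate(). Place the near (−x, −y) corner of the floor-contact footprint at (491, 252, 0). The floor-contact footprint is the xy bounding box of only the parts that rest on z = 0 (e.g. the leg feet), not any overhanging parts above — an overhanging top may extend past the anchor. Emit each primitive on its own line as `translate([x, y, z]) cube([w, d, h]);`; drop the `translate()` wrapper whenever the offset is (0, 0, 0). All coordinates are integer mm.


translate([491, 252, 0]) cube([129, 123, 2987]);


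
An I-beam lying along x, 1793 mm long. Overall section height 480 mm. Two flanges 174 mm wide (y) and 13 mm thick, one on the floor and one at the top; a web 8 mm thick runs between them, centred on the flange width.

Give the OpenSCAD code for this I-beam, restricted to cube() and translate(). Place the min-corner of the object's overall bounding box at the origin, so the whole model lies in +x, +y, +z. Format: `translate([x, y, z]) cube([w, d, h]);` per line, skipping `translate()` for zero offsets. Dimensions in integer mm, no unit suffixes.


cube([1793, 174, 13]);
translate([0, 83, 13]) cube([1793, 8, 454]);
translate([0, 0, 467]) cube([1793, 174, 13]);


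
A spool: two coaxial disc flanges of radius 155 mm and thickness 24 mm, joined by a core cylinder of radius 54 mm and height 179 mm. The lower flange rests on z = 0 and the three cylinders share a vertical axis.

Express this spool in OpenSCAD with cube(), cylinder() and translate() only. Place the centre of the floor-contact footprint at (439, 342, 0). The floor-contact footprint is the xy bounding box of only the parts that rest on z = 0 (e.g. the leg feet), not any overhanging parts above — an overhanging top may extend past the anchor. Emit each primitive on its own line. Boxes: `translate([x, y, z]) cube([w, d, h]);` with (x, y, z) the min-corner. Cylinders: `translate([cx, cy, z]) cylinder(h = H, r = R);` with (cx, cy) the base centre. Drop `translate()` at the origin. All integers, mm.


translate([439, 342, 0]) cylinder(h = 24, r = 155);
translate([439, 342, 24]) cylinder(h = 179, r = 54);
translate([439, 342, 203]) cylinder(h = 24, r = 155);


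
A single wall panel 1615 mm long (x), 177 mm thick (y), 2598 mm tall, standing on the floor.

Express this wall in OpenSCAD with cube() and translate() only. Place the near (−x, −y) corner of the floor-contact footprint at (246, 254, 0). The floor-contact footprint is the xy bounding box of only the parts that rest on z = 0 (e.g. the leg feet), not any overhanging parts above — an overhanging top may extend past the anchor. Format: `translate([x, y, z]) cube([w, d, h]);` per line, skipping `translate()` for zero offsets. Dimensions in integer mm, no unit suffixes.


translate([246, 254, 0]) cube([1615, 177, 2598]);


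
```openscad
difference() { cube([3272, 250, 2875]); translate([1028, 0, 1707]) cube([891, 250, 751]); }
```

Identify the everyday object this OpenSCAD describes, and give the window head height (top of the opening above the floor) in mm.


A wall with a window opening. The window head height is 2458 mm.

A wall with a rectangular opening subtracted — a window. Sill at z = 1707, opening 751 mm tall, so the head is at 1707 + 751 = 2458 mm.


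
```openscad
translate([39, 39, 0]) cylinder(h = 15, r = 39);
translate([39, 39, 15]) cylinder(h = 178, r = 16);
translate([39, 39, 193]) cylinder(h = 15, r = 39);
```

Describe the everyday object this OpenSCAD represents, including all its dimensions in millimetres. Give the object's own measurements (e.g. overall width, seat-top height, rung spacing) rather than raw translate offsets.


A spool: two coaxial disc flanges of radius 39 mm and thickness 15 mm, joined by a core cylinder of radius 16 mm and height 178 mm. The lower flange rests on z = 0 and the three cylinders share a vertical axis.


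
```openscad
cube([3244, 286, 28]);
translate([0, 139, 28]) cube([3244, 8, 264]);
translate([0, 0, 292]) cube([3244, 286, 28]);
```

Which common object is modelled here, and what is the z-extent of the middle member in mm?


An I-beam. The web height is 264 mm.

Two wide flanges with a thin centred web — an I-beam. Overall 320 mm minus two 28 mm flanges gives a web of 320 − 2·28 = 264 mm.


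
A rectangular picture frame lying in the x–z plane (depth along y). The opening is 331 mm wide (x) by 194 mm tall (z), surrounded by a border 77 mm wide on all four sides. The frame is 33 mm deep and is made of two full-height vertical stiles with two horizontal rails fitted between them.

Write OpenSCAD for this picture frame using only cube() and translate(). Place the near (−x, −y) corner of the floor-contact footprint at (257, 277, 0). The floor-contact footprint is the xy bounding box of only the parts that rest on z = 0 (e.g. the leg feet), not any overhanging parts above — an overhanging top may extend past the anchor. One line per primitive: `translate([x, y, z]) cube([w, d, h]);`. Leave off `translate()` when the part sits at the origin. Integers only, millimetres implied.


translate([257, 277, 0]) cube([77, 33, 348]);
translate([665, 277, 0]) cube([77, 33, 348]);
translate([334, 277, 0]) cube([331, 33, 77]);
translate([334, 277, 271]) cube([331, 33, 77]);


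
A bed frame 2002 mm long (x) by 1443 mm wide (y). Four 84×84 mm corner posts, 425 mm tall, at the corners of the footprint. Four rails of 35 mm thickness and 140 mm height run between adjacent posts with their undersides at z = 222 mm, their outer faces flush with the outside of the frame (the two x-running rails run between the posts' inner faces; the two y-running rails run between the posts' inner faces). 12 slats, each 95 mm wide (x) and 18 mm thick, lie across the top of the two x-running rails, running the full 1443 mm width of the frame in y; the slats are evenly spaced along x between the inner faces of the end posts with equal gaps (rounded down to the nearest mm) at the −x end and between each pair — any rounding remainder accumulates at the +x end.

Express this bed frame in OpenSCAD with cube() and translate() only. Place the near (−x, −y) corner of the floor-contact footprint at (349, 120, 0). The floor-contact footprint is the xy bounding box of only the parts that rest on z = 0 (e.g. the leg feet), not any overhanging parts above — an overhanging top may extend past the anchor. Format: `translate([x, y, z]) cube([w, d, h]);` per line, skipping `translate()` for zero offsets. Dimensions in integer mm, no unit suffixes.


translate([349, 120, 0]) cube([84, 84, 425]);
translate([349, 1479, 0]) cube([84, 84, 425]);
translate([2267, 120, 0]) cube([84, 84, 425]);
translate([2267, 1479, 0]) cube([84, 84, 425]);
translate([433, 120, 222]) cube([1834, 35, 140]);
translate([433, 1528, 222]) cube([1834, 35, 140]);
translate([349, 204, 222]) cube([35, 1275, 140]);
translate([2316, 204, 222]) cube([35, 1275, 140]);
translate([486, 120, 362]) cube([95, 1443, 18]);
translate([634, 120, 362]) cube([95, 1443, 18]);
translate([782, 120, 362]) cube([95, 1443, 18]);
translate([930, 120, 362]) cube([95, 1443, 18]);
translate([1078, 120, 362]) cube([95, 1443, 18]);
translate([1226, 120, 362]) cube([95, 1443, 18]);
translate([1374, 120, 362]) cube([95, 1443, 18]);
translate([1522, 120, 362]) cube([95, 1443, 18]);
translate([1670, 120, 362]) cube([95, 1443, 18]);
translate([1818, 120, 362]) cube([95, 1443, 18]);
translate([1966, 120, 362]) cube([95, 1443, 18]);
translate([2114, 120, 362]) cube([95, 1443, 18]);


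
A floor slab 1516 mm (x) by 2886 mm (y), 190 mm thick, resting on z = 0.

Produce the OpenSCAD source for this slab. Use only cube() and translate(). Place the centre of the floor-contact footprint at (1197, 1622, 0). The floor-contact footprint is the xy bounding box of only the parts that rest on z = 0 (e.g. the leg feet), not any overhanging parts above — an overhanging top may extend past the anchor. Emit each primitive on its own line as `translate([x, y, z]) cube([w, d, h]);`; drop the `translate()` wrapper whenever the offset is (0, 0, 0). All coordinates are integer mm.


translate([439, 179, 0]) cube([1516, 2886, 190]);


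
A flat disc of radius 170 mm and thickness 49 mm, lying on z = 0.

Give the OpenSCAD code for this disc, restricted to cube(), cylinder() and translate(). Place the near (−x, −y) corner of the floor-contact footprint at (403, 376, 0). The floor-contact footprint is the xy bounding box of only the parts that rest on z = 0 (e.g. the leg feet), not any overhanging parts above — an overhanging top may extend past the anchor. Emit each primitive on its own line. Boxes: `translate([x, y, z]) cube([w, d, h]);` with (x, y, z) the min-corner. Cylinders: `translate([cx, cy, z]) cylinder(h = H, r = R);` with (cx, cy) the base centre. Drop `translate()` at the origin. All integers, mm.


translate([573, 546, 0]) cylinder(h = 49, r = 170);


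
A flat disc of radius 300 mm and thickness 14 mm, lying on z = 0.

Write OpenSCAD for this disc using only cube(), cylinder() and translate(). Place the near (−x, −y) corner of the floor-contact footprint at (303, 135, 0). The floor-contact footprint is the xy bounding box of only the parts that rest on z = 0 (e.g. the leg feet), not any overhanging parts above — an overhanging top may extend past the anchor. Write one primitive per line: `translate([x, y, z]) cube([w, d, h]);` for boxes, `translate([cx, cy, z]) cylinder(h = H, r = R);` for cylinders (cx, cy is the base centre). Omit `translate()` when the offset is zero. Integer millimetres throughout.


translate([603, 435, 0]) cylinder(h = 14, r = 300);


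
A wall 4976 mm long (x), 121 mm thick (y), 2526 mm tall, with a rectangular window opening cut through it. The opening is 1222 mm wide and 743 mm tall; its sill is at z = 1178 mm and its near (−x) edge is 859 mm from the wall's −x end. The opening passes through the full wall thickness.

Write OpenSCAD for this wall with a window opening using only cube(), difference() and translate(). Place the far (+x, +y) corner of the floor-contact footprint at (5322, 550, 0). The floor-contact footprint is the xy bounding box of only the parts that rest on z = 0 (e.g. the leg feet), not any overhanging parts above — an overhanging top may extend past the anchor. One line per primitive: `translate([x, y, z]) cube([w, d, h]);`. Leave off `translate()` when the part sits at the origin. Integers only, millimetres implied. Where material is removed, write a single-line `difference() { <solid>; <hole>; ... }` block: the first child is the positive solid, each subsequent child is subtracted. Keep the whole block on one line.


difference() { translate([346, 429, 0]) cube([4976, 121, 2526]); translate([1205, 429, 1178]) cube([1222, 121, 743]); }


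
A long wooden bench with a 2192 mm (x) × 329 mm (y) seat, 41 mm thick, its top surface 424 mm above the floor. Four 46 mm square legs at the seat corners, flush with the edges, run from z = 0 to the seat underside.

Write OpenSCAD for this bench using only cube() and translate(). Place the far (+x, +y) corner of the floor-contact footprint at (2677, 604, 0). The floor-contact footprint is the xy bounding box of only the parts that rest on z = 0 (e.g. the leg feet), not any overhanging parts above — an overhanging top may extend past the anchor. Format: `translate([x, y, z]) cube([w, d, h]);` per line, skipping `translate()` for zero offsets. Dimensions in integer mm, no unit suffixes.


translate([485, 275, 383]) cube([2192, 329, 41]);
translate([485, 275, 0]) cube([46, 46, 383]);
translate([485, 558, 0]) cube([46, 46, 383]);
translate([2631, 275, 0]) cube([46, 46, 383]);
translate([2631, 558, 0]) cube([46, 46, 383]);


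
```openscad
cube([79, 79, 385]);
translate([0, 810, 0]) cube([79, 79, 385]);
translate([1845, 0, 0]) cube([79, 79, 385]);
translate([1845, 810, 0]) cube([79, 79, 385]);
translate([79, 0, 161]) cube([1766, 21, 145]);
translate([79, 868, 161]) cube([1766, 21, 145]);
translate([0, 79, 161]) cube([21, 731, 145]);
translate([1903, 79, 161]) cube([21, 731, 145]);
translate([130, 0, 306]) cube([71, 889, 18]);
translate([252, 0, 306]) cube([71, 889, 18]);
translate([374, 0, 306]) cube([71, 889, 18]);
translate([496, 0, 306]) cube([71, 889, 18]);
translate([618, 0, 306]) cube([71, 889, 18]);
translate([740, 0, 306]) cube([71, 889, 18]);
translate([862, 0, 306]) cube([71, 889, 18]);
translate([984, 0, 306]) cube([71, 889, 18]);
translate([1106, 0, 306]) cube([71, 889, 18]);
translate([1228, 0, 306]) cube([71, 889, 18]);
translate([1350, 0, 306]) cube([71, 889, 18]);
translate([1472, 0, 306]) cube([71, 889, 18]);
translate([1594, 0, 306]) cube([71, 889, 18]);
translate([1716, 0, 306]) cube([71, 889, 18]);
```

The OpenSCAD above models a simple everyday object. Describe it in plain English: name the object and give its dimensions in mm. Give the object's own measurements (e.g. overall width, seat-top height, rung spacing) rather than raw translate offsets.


A bed frame 1924 mm long (x) by 889 mm wide (y). Four 79×79 mm corner posts, 385 mm tall, at the corners of the footprint. Four rails of 21 mm thickness and 145 mm height run between adjacent posts with their undersides at z = 161 mm, their outer faces flush with the outside of the frame (the two x-running rails run between the posts' inner faces; the two y-running rails run between the posts' inner faces). 14 slats, each 71 mm wide (x) and 18 mm thick, lie across the top of the two x-running rails, running the full 889 mm width of the frame in y; along x they sit between the end posts with a 51 mm gap after the −x posts and between neighbouring slats, leaving 58 mm before the +x posts.


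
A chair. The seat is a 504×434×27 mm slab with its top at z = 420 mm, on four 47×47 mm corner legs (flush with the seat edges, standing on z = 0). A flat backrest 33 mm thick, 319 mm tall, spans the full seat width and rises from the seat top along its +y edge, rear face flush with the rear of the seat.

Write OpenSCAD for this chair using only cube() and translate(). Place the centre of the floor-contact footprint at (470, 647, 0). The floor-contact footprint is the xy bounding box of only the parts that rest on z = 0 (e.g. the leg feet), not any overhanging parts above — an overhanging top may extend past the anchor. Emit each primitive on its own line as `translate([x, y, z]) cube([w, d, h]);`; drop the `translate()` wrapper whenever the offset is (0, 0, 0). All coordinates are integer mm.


// leg_h = 420 - 27 = 393
translate([218, 430, 393]) cube([504, 434, 27]);
translate([218, 430, 0]) cube([47, 47, 393]);
translate([675, 430, 0]) cube([47, 47, 393]);
translate([218, 817, 0]) cube([47, 47, 393]);
translate([675, 817, 0]) cube([47, 47, 393]);
translate([218, 831, 420]) cube([504, 33, 319]);


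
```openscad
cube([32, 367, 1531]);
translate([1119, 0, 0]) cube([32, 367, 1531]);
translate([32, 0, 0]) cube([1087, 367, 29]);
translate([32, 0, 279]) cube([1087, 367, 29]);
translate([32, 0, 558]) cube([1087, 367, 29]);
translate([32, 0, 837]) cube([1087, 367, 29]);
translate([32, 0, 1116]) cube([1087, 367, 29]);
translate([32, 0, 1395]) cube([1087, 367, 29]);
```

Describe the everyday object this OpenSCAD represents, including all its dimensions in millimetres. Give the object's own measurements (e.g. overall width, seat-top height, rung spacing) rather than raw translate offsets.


An open bookshelf. Two side panels, each 32 mm thick, 367 mm deep and 1531 mm tall, stand 1151 mm apart (outside-to-outside). Between them sit 6 shelves, each 29 mm thick and 367 mm deep, spanning the full gap between the sides. The bottom shelf rests on the floor (its underside at z = 0) and the clear gap between one shelf's top and the next shelf's underside is 250 mm.


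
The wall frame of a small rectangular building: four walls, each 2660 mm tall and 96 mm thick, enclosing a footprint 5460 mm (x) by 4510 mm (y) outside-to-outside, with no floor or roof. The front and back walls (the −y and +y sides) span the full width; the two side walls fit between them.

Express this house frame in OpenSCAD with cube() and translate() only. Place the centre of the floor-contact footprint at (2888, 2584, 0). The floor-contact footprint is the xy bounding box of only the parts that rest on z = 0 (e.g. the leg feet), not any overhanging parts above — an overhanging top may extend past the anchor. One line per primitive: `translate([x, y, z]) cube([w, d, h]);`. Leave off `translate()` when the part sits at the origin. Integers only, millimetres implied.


translate([158, 329, 0]) cube([5460, 96, 2660]);
translate([158, 4743, 0]) cube([5460, 96, 2660]);
translate([158, 425, 0]) cube([96, 4318, 2660]);
translate([5522, 425, 0]) cube([96, 4318, 2660]);
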